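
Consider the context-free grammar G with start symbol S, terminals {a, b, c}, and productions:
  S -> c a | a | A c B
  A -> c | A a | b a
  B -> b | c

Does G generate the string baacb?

yes

S ⇒ AcB ⇒ AacB ⇒ baacB ⇒ baacb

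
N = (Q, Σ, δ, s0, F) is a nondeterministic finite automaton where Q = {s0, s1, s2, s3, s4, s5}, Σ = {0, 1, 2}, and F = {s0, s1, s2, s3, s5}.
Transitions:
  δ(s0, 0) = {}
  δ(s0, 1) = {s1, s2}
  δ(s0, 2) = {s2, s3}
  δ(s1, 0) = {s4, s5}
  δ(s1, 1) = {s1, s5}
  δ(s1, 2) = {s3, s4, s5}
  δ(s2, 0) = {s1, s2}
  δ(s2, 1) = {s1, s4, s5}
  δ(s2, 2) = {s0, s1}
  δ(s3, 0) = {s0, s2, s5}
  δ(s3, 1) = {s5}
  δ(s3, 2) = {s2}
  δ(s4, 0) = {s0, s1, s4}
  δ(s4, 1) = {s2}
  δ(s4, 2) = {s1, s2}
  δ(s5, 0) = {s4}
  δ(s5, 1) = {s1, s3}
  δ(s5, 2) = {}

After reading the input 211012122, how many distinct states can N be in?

6

Start: {s0}
read 2: {s2, s3}
read 1: {s1, s4, s5}
read 1: {s1, s2, s3, s5}
read 0: {s0, s1, s2, s4, s5}
read 1: {s1, s2, s3, s4, s5}
read 2: {s0, s1, s2, s3, s4, s5}
read 1: {s1, s2, s3, s4, s5}
read 2: {s0, s1, s2, s3, s4, s5}
read 2: {s0, s1, s2, s3, s4, s5}
Final reachable set {s0, s1, s2, s3, s4, s5} has 6 states.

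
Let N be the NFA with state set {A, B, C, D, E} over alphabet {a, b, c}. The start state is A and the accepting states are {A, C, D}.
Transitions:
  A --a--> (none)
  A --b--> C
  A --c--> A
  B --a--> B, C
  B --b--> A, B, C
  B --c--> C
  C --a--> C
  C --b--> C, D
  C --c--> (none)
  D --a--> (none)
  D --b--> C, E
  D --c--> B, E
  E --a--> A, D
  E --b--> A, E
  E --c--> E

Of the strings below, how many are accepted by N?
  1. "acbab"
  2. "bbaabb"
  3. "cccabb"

"acbab": rejected
"bbaabb": accepted
"cccabb": rejected

1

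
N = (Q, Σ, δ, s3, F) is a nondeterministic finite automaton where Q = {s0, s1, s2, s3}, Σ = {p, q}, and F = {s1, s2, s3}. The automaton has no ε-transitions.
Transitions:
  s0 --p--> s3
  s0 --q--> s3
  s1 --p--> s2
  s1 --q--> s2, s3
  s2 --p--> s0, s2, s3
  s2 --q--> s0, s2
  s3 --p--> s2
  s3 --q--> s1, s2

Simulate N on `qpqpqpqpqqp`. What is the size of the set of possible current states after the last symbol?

3

Start: {s3}
read q: {s1, s2}
read p: {s0, s2, s3}
read q: {s0, s1, s2, s3}
read p: {s0, s2, s3}
read q: {s0, s1, s2, s3}
read p: {s0, s2, s3}
read q: {s0, s1, s2, s3}
read p: {s0, s2, s3}
read q: {s0, s1, s2, s3}
read q: {s0, s1, s2, s3}
read p: {s0, s2, s3}
Final reachable set {s0, s2, s3} has 3 states.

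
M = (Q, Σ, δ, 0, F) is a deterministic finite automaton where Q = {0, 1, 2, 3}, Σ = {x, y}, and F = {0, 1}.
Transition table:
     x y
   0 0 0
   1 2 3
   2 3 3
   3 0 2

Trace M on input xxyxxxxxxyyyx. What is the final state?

0 --x--> 0
0 --x--> 0
0 --y--> 0
0 --x--> 0
0 --x--> 0
0 --x--> 0
0 --x--> 0
0 --x--> 0
0 --x--> 0
0 --y--> 0
0 --y--> 0
0 --y--> 0
0 --x--> 0

0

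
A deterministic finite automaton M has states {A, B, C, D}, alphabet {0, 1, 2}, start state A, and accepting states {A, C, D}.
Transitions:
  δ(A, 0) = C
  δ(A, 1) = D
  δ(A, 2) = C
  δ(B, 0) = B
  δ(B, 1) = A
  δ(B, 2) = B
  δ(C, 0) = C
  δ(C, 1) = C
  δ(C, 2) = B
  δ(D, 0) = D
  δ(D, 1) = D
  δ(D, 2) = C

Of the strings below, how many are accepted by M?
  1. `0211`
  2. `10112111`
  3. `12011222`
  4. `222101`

3

`0211`: accepted
`10112111`: accepted
`12011222`: rejected
`222101`: accepted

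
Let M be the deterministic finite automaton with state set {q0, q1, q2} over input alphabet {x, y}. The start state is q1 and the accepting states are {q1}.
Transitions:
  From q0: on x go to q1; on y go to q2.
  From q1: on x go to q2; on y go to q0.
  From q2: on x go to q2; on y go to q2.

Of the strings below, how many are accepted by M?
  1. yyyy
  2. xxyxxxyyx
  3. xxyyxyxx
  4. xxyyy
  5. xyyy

yyyy: rejected
xxyxxxyyx: rejected
xxyyxyxx: rejected
xxyyy: rejected
xyyy: rejected

0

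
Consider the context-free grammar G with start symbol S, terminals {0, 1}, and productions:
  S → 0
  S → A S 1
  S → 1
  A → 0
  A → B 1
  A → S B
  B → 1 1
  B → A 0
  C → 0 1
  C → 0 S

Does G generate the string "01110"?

no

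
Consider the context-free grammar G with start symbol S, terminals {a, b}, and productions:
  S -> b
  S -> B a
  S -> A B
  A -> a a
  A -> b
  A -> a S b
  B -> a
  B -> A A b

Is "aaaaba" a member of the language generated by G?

S ⇒ Ba ⇒ AAba ⇒ aaAba ⇒ aaaaba

yes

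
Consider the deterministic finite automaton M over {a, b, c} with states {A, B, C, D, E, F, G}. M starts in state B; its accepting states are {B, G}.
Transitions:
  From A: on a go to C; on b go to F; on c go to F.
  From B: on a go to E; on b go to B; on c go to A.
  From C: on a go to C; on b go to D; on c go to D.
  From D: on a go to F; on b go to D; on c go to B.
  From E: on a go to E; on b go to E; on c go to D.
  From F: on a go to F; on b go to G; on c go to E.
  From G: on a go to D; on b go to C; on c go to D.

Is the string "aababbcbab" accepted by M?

B --a--> E
E --a--> E
E --b--> E
E --a--> E
E --b--> E
E --b--> E
E --c--> D
D --b--> D
D --a--> F
F --b--> G
End in state G, which is an accepting state.

accepted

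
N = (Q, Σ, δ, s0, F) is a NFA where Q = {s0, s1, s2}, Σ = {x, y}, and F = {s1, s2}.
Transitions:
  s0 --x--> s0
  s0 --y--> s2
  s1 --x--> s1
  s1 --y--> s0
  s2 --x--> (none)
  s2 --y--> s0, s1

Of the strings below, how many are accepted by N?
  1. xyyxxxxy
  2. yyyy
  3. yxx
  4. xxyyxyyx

3

xyyxxxxy: accepted
yyyy: accepted
yxx: rejected
xxyyxyyx: accepted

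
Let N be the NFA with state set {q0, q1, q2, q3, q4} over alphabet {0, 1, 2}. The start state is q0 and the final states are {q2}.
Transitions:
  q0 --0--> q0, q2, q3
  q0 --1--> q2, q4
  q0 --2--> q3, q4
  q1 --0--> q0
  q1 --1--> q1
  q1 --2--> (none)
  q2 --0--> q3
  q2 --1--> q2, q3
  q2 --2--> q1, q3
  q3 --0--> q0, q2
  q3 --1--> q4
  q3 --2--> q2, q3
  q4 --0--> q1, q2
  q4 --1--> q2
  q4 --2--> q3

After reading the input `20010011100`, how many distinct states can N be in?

3

Start: {q0}
read 2: {q3, q4}
read 0: {q0, q1, q2}
read 0: {q0, q2, q3}
read 1: {q2, q3, q4}
read 0: {q0, q1, q2, q3}
read 0: {q0, q2, q3}
read 1: {q2, q3, q4}
read 1: {q2, q3, q4}
read 1: {q2, q3, q4}
read 0: {q0, q1, q2, q3}
read 0: {q0, q2, q3}
Final reachable set {q0, q2, q3} has 3 states.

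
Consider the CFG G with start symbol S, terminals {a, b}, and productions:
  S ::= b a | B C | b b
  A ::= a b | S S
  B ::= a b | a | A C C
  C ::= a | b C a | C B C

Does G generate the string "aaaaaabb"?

no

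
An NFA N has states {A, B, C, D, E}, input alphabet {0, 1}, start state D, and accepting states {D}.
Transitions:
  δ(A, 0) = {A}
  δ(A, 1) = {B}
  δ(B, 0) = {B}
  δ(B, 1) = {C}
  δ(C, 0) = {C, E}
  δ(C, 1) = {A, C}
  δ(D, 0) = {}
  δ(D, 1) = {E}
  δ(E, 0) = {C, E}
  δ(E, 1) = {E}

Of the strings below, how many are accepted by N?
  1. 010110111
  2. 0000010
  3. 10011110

0

010110111: rejected
0000010: rejected
10011110: rejected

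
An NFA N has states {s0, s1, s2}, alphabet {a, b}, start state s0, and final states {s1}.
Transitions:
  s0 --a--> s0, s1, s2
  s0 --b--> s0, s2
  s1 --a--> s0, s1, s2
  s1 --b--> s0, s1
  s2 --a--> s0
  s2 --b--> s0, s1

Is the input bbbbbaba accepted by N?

accepted

Start: {s0}
read b: {s0, s2}
read b: {s0, s1, s2}
read b: {s0, s1, s2}
read b: {s0, s1, s2}
read b: {s0, s1, s2}
read a: {s0, s1, s2}
read b: {s0, s1, s2}
read a: {s0, s1, s2}
Reachable ∩ accepting = {s1} — nonempty.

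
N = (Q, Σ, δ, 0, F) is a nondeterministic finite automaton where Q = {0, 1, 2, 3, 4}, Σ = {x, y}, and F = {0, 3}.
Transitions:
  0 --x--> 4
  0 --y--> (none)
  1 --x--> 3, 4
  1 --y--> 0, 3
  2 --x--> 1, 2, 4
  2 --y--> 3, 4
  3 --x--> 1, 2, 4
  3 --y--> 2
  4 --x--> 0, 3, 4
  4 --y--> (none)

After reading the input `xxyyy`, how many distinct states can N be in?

Start: {0}
read x: {4}
read x: {0, 3, 4}
read y: {2}
read y: {3, 4}
read y: {2}
Final reachable set {2} has 1 state.

1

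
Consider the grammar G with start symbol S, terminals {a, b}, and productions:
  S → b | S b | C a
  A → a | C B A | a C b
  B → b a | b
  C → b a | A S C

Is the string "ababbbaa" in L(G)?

S ⇒ Ca ⇒ ASCa ⇒ aCbSCa ⇒ ababSCa ⇒ ababbCa ⇒ ababbbaa

yes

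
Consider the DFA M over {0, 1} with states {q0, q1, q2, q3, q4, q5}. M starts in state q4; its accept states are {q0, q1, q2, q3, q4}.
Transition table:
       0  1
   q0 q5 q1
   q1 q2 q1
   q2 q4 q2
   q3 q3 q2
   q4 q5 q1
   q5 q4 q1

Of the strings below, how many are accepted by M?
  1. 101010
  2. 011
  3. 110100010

101010: accepted
011: accepted
110100010: accepted

3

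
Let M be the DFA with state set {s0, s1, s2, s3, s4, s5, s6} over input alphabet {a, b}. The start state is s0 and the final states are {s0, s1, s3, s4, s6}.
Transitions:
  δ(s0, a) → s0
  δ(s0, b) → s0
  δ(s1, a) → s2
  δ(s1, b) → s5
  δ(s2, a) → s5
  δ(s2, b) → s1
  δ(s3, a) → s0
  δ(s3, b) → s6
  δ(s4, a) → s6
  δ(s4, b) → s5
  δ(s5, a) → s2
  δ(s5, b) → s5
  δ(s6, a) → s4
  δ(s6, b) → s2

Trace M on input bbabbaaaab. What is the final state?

s0

s0 --b--> s0
s0 --b--> s0
s0 --a--> s0
s0 --b--> s0
s0 --b--> s0
s0 --a--> s0
s0 --a--> s0
s0 --a--> s0
s0 --a--> s0
s0 --b--> s0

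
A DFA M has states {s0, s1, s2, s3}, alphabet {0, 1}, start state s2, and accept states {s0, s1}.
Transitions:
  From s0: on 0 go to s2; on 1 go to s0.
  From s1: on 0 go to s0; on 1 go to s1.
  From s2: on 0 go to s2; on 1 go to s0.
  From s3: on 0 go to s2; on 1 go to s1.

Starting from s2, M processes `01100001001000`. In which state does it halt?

s2

s2 --0--> s2
s2 --1--> s0
s0 --1--> s0
s0 --0--> s2
s2 --0--> s2
s2 --0--> s2
s2 --0--> s2
s2 --1--> s0
s0 --0--> s2
s2 --0--> s2
s2 --1--> s0
s0 --0--> s2
s2 --0--> s2
s2 --0--> s2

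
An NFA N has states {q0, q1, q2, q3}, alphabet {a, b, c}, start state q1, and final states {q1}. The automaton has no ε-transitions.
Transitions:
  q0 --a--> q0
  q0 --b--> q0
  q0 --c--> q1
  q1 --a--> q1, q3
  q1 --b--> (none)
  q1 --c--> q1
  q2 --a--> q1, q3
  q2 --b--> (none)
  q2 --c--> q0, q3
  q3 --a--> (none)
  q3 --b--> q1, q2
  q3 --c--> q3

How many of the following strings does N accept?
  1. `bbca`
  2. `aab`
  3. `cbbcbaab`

`bbca`: rejected
`aab`: accepted
`cbbcbaab`: rejected

1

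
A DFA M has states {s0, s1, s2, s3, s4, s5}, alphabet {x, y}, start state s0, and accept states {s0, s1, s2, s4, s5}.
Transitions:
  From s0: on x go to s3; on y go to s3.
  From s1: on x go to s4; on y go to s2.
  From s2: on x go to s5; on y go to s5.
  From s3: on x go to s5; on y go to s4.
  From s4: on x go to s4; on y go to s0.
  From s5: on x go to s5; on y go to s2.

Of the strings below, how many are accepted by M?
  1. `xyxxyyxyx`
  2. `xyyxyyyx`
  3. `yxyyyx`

3

`xyxxyyxyx`: accepted
`xyyxyyyx`: accepted
`yxyyyx`: accepted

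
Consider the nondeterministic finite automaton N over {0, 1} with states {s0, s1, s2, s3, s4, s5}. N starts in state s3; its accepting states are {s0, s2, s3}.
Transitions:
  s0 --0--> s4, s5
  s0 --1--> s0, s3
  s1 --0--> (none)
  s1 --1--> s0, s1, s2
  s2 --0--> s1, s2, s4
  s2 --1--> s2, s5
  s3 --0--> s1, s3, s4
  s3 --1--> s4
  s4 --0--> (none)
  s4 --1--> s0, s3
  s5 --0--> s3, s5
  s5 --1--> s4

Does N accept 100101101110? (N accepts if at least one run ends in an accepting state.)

Start: {s3}
read 1: {s4}
read 0: {}
The reachable set is empty and stays empty for the remaining 10 symbols.
Reachable ∩ accepting = {} — empty.

rejected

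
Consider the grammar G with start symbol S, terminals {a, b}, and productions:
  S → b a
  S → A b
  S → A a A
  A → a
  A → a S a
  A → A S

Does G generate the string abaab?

S ⇒ Ab ⇒ aSab ⇒ abaab

yes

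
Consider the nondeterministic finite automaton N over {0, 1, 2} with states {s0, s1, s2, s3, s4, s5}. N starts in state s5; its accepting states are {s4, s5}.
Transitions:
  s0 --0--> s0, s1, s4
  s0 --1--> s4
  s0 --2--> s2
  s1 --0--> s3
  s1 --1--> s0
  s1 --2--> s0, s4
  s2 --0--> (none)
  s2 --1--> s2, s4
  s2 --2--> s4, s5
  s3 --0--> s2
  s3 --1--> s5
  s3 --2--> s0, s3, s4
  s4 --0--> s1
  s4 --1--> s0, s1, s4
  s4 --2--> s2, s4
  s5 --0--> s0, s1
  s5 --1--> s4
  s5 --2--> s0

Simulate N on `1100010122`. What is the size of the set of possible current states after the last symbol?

3

Start: {s5}
read 1: {s4}
read 1: {s0, s1, s4}
read 0: {s0, s1, s3, s4}
read 0: {s0, s1, s2, s3, s4}
read 0: {s0, s1, s2, s3, s4}
read 1: {s0, s1, s2, s4, s5}
read 0: {s0, s1, s3, s4}
read 1: {s0, s1, s4, s5}
read 2: {s0, s2, s4}
read 2: {s2, s4, s5}
Final reachable set {s2, s4, s5} has 3 states.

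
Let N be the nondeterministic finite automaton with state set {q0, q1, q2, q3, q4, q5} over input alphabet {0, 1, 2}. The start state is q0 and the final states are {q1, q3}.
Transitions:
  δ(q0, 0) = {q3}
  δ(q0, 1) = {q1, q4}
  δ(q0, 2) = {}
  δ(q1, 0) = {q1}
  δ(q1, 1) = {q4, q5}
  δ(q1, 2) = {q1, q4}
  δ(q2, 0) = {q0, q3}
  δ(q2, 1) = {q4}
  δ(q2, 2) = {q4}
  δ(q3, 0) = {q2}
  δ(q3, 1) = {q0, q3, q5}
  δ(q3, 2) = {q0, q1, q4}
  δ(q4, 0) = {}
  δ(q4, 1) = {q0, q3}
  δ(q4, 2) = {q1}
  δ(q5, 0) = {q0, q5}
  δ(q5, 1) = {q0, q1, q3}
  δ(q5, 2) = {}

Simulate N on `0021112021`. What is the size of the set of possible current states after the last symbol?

Start: {q0}
read 0: {q3}
read 0: {q2}
read 2: {q4}
read 1: {q0, q3}
read 1: {q0, q1, q3, q4, q5}
read 1: {q0, q1, q3, q4, q5}
read 2: {q0, q1, q4}
read 0: {q1, q3}
read 2: {q0, q1, q4}
read 1: {q0, q1, q3, q4, q5}
Final reachable set {q0, q1, q3, q4, q5} has 5 states.

5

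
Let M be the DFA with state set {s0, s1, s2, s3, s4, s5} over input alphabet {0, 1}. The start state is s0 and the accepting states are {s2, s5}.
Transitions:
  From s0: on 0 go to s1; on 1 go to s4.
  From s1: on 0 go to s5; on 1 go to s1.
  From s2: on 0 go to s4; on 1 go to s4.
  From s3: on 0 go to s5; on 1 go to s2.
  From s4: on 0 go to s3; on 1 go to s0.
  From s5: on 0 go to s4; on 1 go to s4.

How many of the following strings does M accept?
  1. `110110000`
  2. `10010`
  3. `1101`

1

`110110000`: accepted
`10010`: rejected
`1101`: rejected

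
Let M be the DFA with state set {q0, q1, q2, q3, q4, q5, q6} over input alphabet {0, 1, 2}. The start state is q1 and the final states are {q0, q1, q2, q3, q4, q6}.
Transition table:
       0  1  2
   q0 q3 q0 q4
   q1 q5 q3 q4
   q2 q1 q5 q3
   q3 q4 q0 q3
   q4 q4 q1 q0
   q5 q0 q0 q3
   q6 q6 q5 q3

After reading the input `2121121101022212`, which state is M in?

q1 --2--> q4
q4 --1--> q1
q1 --2--> q4
q4 --1--> q1
q1 --1--> q3
q3 --2--> q3
q3 --1--> q0
q0 --1--> q0
q0 --0--> q3
q3 --1--> q0
q0 --0--> q3
q3 --2--> q3
q3 --2--> q3
q3 --2--> q3
q3 --1--> q0
q0 --2--> q4

q4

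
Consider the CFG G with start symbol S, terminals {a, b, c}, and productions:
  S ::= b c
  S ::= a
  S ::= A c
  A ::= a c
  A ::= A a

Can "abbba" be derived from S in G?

no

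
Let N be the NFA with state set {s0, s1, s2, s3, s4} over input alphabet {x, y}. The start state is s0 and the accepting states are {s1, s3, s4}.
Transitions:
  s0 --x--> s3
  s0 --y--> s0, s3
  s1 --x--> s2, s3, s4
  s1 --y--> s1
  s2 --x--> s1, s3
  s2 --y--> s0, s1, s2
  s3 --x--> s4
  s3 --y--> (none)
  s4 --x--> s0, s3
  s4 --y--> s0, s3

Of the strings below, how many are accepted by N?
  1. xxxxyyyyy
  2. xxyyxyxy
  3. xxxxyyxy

3

xxxxyyyyy: accepted
xxyyxyxy: accepted
xxxxyyxy: accepted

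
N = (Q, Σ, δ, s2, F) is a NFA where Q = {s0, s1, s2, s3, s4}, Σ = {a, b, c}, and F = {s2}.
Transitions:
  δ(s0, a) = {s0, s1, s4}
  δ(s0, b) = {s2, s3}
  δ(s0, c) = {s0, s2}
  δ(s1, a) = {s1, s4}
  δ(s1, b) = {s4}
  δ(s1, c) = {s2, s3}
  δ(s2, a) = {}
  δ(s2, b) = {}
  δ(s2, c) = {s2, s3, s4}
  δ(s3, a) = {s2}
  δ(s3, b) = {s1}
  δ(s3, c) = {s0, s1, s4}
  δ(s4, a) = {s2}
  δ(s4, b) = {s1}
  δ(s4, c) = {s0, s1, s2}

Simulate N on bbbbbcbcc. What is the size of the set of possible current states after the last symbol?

Start: {s2}
read b: {}
The reachable set is empty and stays empty for the remaining 8 symbols.
Final reachable set {} has 0 states.

0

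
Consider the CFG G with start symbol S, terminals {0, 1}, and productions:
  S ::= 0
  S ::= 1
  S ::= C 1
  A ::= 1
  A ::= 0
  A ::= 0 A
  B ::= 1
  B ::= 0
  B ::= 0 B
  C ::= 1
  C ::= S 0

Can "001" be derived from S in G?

S ⇒ C1 ⇒ S01 ⇒ 001

yes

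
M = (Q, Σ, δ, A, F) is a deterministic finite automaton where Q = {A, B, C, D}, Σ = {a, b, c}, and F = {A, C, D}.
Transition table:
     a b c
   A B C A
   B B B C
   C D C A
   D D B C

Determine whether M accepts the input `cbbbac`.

accepted

A --c--> A
A --b--> C
C --b--> C
C --b--> C
C --a--> D
D --c--> C
End in state C, which is an accepting state.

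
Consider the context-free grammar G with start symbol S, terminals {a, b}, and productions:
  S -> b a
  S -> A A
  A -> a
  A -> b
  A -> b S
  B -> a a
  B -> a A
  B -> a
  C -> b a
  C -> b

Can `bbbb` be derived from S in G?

yes

S ⇒ AA ⇒ bSA ⇒ bAAA ⇒ bbAA ⇒ bbbA ⇒ bbbb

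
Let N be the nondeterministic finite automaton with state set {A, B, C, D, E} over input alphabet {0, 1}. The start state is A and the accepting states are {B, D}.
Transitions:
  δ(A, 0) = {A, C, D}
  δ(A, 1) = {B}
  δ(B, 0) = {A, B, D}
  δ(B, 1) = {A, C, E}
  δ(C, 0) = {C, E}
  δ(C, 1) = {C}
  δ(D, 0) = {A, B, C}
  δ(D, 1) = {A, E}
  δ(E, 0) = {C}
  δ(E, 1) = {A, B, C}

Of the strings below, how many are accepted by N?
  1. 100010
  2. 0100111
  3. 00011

100010: accepted
0100111: accepted
00011: accepted

3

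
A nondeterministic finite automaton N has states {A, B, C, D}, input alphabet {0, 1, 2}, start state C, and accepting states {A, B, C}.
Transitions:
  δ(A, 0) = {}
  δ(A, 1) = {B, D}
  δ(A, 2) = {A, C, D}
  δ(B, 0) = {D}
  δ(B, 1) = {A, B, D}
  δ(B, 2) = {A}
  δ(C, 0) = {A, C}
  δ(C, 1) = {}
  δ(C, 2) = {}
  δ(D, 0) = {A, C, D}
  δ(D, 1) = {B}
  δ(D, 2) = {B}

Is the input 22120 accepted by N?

rejected

Start: {C}
read 2: {}
The reachable set is empty and stays empty for the remaining 4 symbols.
Reachable ∩ accepting = {} — empty.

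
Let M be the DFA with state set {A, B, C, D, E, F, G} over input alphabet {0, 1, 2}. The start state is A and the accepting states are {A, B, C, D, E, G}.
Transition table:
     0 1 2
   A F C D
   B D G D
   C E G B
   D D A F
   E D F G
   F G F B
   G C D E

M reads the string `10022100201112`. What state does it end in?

D

A --1--> C
C --0--> E
E --0--> D
D --2--> F
F --2--> B
B --1--> G
G --0--> C
C --0--> E
E --2--> G
G --0--> C
C --1--> G
G --1--> D
D --1--> A
A --2--> D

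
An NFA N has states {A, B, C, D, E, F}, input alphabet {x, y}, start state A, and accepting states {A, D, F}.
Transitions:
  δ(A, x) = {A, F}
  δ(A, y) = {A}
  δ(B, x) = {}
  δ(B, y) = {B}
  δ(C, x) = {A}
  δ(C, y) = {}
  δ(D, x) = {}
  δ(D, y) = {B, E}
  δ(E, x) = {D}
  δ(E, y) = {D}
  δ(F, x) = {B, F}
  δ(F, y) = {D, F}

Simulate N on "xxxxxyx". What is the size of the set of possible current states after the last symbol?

3

Start: {A}
read x: {A, F}
read x: {A, B, F}
read x: {A, B, F}
read x: {A, B, F}
read x: {A, B, F}
read y: {A, B, D, F}
read x: {A, B, F}
Final reachable set {A, B, F} has 3 states.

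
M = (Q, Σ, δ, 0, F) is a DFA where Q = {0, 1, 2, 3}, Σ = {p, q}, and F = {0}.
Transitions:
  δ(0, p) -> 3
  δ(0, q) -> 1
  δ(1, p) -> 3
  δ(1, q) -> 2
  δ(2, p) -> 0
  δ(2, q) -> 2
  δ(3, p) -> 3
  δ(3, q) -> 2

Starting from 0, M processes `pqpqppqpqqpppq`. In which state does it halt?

0 --p--> 3
3 --q--> 2
2 --p--> 0
0 --q--> 1
1 --p--> 3
3 --p--> 3
3 --q--> 2
2 --p--> 0
0 --q--> 1
1 --q--> 2
2 --p--> 0
0 --p--> 3
3 --p--> 3
3 --q--> 2

2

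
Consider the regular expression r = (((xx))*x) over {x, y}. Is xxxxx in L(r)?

yes

Split as xxxx·x: ((xx))* matches xxxx and x matches x.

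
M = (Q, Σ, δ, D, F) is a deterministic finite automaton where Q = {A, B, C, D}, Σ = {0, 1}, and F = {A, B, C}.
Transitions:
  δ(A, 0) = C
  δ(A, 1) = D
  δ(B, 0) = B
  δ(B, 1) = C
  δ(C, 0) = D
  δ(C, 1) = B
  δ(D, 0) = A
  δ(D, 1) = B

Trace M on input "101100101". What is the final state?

D --1--> B
B --0--> B
B --1--> C
C --1--> B
B --0--> B
B --0--> B
B --1--> C
C --0--> D
D --1--> B

B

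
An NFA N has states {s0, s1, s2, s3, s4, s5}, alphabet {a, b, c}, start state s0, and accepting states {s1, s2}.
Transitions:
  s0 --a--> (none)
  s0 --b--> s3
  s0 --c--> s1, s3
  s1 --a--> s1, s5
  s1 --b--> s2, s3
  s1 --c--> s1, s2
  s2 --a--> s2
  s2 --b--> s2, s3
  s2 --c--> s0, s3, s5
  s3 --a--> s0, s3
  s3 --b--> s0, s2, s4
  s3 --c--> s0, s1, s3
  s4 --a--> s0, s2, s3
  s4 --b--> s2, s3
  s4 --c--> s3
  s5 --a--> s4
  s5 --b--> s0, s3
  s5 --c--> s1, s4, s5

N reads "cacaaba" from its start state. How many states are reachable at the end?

Start: {s0}
read c: {s1, s3}
read a: {s0, s1, s3, s5}
read c: {s0, s1, s2, s3, s4, s5}
read a: {s0, s1, s2, s3, s4, s5}
read a: {s0, s1, s2, s3, s4, s5}
read b: {s0, s2, s3, s4}
read a: {s0, s2, s3}
Final reachable set {s0, s2, s3} has 3 states.

3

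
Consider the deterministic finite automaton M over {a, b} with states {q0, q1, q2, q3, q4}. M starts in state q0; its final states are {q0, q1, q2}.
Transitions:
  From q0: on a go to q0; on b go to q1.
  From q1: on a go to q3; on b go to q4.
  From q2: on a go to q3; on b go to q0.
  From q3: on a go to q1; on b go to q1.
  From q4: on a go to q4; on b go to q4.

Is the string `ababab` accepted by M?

q0 --a--> q0
q0 --b--> q1
q1 --a--> q3
q3 --b--> q1
q1 --a--> q3
q3 --b--> q1
End in state q1, which is an accepting state.

accepted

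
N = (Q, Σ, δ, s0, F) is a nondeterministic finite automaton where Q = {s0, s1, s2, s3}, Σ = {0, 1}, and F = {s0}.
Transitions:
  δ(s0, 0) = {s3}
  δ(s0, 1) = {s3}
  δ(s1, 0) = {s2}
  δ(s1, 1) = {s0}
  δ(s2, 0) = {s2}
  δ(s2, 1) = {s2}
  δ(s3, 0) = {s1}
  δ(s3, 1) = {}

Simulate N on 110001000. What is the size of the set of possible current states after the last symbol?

Start: {s0}
read 1: {s3}
read 1: {}
The reachable set is empty and stays empty for the remaining 7 symbols.
Final reachable set {} has 0 states.

0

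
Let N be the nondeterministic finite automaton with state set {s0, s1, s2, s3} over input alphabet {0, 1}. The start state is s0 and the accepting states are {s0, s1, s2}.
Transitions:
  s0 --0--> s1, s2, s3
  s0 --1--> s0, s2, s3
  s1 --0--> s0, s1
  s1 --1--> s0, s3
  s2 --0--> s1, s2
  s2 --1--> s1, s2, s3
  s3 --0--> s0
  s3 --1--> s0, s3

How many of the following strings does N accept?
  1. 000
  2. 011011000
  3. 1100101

000: accepted
011011000: accepted
1100101: accepted

3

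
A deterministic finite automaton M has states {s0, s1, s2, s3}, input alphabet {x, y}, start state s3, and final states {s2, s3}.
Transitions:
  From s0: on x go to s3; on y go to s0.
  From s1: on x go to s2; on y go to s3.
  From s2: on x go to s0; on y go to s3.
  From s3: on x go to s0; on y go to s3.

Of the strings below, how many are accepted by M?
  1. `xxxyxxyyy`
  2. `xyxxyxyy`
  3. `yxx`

2

`xxxyxxyyy`: rejected
`xyxxyxyy`: accepted
`yxx`: accepted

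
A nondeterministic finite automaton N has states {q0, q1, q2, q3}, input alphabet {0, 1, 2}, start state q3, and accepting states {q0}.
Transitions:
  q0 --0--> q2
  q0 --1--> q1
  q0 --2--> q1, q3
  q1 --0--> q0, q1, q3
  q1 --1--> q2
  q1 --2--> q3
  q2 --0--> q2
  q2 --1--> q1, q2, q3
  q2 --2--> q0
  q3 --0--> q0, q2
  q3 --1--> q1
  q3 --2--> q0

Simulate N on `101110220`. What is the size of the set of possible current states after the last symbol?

4

Start: {q3}
read 1: {q1}
read 0: {q0, q1, q3}
read 1: {q1, q2}
read 1: {q1, q2, q3}
read 1: {q1, q2, q3}
read 0: {q0, q1, q2, q3}
read 2: {q0, q1, q3}
read 2: {q0, q1, q3}
read 0: {q0, q1, q2, q3}
Final reachable set {q0, q1, q2, q3} has 4 states.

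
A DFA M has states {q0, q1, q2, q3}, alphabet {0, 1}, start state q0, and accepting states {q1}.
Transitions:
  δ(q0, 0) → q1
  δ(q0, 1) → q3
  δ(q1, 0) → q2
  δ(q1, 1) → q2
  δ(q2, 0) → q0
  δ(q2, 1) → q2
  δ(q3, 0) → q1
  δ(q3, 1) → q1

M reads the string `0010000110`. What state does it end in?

q2

q0 --0--> q1
q1 --0--> q2
q2 --1--> q2
q2 --0--> q0
q0 --0--> q1
q1 --0--> q2
q2 --0--> q0
q0 --1--> q3
q3 --1--> q1
q1 --0--> q2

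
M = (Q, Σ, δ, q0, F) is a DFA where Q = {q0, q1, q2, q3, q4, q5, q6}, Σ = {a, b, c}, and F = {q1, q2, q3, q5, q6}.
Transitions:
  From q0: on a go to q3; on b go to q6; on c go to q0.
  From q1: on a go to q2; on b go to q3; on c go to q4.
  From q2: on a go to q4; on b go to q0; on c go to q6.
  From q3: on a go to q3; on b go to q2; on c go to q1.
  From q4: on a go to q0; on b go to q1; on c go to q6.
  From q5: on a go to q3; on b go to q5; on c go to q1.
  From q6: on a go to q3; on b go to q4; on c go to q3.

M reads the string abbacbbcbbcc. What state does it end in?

q0 --a--> q3
q3 --b--> q2
q2 --b--> q0
q0 --a--> q3
q3 --c--> q1
q1 --b--> q3
q3 --b--> q2
q2 --c--> q6
q6 --b--> q4
q4 --b--> q1
q1 --c--> q4
q4 --c--> q6

q6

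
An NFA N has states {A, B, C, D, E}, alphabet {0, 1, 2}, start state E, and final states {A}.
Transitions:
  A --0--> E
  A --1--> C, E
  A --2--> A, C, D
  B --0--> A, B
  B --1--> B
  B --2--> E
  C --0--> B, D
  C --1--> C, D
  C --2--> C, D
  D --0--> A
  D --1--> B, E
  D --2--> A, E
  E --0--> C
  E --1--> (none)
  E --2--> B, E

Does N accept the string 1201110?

rejected

Start: {E}
read 1: {}
The reachable set is empty and stays empty for the remaining 6 symbols.
Reachable ∩ accepting = {} — empty.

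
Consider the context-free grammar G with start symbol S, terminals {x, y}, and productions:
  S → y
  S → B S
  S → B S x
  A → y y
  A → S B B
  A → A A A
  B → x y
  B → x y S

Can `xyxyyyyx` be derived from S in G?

S ⇒ BSx ⇒ xySSx ⇒ xyBSSx ⇒ xyxySSSx ⇒ xyxyySSx ⇒ xyxyyySx ⇒ xyxyyyyx

yes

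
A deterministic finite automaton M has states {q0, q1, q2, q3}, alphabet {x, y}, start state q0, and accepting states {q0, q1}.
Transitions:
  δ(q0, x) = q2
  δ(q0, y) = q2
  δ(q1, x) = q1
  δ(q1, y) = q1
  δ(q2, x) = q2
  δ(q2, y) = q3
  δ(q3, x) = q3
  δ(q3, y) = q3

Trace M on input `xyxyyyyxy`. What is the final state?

q0 --x--> q2
q2 --y--> q3
q3 --x--> q3
q3 --y--> q3
q3 --y--> q3
q3 --y--> q3
q3 --y--> q3
q3 --x--> q3
q3 --y--> q3

q3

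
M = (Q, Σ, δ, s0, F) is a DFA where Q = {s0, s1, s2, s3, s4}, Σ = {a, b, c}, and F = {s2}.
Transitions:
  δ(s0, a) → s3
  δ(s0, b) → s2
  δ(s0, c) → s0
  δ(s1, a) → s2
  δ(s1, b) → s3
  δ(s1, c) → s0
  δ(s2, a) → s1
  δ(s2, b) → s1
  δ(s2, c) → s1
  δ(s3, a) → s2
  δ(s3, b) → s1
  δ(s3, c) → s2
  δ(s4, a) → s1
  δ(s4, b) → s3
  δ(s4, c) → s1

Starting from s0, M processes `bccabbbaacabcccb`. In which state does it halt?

s0 --b--> s2
s2 --c--> s1
s1 --c--> s0
s0 --a--> s3
s3 --b--> s1
s1 --b--> s3
s3 --b--> s1
s1 --a--> s2
s2 --a--> s1
s1 --c--> s0
s0 --a--> s3
s3 --b--> s1
s1 --c--> s0
s0 --c--> s0
s0 --c--> s0
s0 --b--> s2

s2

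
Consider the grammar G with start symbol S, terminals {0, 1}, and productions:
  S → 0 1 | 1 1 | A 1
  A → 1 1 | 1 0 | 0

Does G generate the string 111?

S ⇒ A1 ⇒ 111

yes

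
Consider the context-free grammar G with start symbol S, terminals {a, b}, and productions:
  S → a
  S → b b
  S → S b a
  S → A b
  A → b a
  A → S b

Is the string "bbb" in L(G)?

no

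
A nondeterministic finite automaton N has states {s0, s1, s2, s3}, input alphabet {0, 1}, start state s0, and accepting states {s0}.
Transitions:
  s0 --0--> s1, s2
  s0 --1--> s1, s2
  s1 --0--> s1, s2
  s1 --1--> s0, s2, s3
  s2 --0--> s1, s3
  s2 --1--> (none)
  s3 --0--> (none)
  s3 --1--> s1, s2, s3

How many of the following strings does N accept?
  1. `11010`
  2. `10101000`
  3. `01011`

`11010`: rejected
`10101000`: rejected
`01011`: accepted

1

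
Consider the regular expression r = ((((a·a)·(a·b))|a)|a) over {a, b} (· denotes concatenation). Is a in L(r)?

The left alternative (((a·a)·(a·b))|a) matches a.

yes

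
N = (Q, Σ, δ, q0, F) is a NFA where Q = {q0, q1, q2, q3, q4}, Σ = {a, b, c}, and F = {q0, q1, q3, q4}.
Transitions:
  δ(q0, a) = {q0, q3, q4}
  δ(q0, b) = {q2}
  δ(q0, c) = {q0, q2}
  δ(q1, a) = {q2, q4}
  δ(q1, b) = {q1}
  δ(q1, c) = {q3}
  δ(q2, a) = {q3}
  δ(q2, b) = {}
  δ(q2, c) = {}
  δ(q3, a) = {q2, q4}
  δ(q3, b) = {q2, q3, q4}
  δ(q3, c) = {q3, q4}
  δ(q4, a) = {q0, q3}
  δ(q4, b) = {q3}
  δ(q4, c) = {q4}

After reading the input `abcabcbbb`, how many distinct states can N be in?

Start: {q0}
read a: {q0, q3, q4}
read b: {q2, q3, q4}
read c: {q3, q4}
read a: {q0, q2, q3, q4}
read b: {q2, q3, q4}
read c: {q3, q4}
read b: {q2, q3, q4}
read b: {q2, q3, q4}
read b: {q2, q3, q4}
Final reachable set {q2, q3, q4} has 3 states.

3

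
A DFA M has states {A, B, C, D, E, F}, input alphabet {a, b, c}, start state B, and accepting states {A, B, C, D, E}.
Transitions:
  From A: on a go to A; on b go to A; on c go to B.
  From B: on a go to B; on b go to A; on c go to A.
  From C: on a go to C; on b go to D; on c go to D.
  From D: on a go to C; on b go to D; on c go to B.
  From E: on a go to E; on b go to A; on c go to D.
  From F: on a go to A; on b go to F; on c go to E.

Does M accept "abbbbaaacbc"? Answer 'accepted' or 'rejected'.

B --a--> B
B --b--> A
A --b--> A
A --b--> A
A --b--> A
A --a--> A
A --a--> A
A --a--> A
A --c--> B
B --b--> A
A --c--> B
End in state B, which is an accepting state.

accepted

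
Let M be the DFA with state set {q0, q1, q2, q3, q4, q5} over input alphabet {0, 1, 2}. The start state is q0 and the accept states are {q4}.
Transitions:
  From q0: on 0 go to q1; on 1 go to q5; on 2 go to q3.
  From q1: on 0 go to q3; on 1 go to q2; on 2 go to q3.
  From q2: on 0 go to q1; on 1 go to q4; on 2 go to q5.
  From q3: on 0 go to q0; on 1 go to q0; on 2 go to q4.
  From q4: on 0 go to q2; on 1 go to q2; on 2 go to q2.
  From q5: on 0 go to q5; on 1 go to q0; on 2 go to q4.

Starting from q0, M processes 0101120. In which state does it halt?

q1

q0 --0--> q1
q1 --1--> q2
q2 --0--> q1
q1 --1--> q2
q2 --1--> q4
q4 --2--> q2
q2 --0--> q1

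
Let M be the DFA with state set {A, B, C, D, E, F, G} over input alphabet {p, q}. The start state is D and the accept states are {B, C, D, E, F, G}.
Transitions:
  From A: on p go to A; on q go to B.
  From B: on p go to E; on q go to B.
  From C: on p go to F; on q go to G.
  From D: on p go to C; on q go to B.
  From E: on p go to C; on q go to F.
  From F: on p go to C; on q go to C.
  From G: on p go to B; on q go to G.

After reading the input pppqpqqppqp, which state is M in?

B

D --p--> C
C --p--> F
F --p--> C
C --q--> G
G --p--> B
B --q--> B
B --q--> B
B --p--> E
E --p--> C
C --q--> G
G --p--> B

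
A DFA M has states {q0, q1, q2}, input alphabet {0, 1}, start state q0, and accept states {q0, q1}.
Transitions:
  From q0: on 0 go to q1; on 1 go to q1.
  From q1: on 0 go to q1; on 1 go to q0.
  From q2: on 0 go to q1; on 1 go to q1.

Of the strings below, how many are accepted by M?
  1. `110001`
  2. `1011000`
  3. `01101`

3

`110001`: accepted
`1011000`: accepted
`01101`: accepted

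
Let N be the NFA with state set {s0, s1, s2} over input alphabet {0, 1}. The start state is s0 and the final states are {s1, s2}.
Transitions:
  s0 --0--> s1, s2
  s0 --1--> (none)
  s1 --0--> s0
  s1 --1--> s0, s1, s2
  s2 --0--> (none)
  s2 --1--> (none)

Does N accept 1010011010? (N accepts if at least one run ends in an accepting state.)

Start: {s0}
read 1: {}
The reachable set is empty and stays empty for the remaining 9 symbols.
Reachable ∩ accepting = {} — empty.

rejected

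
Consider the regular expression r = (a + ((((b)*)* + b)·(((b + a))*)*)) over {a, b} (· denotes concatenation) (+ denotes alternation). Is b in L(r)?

yes

The right alternative ((((b)*)*+b)·(((b+a))*)*) matches b.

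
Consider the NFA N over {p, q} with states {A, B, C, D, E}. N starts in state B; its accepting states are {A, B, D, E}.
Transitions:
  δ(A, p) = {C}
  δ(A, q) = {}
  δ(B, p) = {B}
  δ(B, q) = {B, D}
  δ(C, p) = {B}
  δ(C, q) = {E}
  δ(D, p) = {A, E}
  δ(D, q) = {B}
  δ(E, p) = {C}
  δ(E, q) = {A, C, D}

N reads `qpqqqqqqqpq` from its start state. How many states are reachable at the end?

Start: {B}
read q: {B, D}
read p: {A, B, E}
read q: {A, B, C, D}
read q: {B, D, E}
read q: {A, B, C, D}
read q: {B, D, E}
read q: {A, B, C, D}
read q: {B, D, E}
read q: {A, B, C, D}
read p: {A, B, C, E}
read q: {A, B, C, D, E}
Final reachable set {A, B, C, D, E} has 5 states.

5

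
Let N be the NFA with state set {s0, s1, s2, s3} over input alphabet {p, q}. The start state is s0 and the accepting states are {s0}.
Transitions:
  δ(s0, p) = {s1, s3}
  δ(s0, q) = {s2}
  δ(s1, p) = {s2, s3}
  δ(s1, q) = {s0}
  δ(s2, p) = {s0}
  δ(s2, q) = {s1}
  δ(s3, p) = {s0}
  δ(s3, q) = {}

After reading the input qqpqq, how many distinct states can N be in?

Start: {s0}
read q: {s2}
read q: {s1}
read p: {s2, s3}
read q: {s1}
read q: {s0}
Final reachable set {s0} has 1 state.

1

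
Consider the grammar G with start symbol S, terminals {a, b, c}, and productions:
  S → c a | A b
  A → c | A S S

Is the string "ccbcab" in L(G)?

yes

S ⇒ Ab ⇒ ASSb ⇒ cSSb ⇒ cAbSb ⇒ ccbSb ⇒ ccbcab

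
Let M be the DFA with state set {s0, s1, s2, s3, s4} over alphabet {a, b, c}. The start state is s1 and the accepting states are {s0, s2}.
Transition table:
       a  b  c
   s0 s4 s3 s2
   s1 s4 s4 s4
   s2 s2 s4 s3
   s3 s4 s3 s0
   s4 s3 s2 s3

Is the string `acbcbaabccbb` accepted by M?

s1 --a--> s4
s4 --c--> s3
s3 --b--> s3
s3 --c--> s0
s0 --b--> s3
s3 --a--> s4
s4 --a--> s3
s3 --b--> s3
s3 --c--> s0
s0 --c--> s2
s2 --b--> s4
s4 --b--> s2
End in state s2, which is an accepting state.

accepted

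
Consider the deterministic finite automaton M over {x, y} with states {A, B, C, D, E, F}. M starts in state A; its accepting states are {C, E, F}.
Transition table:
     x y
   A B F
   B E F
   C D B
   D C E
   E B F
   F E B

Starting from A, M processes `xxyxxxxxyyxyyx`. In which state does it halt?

E

A --x--> B
B --x--> E
E --y--> F
F --x--> E
E --x--> B
B --x--> E
E --x--> B
B --x--> E
E --y--> F
F --y--> B
B --x--> E
E --y--> F
F --y--> B
B --x--> E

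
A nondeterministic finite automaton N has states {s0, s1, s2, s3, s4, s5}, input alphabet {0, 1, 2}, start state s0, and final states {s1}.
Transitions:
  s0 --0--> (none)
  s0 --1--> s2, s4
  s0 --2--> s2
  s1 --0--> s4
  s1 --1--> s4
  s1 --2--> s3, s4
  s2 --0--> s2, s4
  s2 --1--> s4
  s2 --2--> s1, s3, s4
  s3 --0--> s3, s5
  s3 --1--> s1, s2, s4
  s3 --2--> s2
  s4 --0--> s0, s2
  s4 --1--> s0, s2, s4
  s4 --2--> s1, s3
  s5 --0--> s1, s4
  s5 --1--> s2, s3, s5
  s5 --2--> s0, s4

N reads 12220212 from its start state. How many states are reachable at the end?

Start: {s0}
read 1: {s2, s4}
read 2: {s1, s3, s4}
read 2: {s1, s2, s3, s4}
read 2: {s1, s2, s3, s4}
read 0: {s0, s2, s3, s4, s5}
read 2: {s0, s1, s2, s3, s4}
read 1: {s0, s1, s2, s4}
read 2: {s1, s2, s3, s4}
Final reachable set {s1, s2, s3, s4} has 4 states.

4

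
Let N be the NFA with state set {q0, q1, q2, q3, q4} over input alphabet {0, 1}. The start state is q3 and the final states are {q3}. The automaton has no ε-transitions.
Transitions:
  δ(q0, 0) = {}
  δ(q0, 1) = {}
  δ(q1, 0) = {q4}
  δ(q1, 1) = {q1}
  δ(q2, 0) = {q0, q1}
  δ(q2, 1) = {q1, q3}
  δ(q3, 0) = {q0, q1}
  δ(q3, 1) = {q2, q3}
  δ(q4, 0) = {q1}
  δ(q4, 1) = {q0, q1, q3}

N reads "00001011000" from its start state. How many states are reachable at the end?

2

Start: {q3}
read 0: {q0, q1}
read 0: {q4}
read 0: {q1}
read 0: {q4}
read 1: {q0, q1, q3}
read 0: {q0, q1, q4}
read 1: {q0, q1, q3}
read 1: {q1, q2, q3}
read 0: {q0, q1, q4}
read 0: {q1, q4}
read 0: {q1, q4}
Final reachable set {q1, q4} has 2 states.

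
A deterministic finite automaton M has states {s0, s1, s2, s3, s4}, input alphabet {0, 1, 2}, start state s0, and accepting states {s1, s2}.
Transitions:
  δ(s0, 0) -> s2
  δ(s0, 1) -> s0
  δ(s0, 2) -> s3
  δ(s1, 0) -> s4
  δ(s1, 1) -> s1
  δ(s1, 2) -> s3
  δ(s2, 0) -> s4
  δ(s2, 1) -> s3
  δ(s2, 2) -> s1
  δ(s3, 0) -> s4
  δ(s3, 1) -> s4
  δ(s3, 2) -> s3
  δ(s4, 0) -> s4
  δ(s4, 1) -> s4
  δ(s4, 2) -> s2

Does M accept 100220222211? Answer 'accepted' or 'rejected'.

rejected

s0 --1--> s0
s0 --0--> s2
s2 --0--> s4
s4 --2--> s2
s2 --2--> s1
s1 --0--> s4
s4 --2--> s2
s2 --2--> s1
s1 --2--> s3
s3 --2--> s3
s3 --1--> s4
s4 --1--> s4
End in state s4, which is not an accepting state.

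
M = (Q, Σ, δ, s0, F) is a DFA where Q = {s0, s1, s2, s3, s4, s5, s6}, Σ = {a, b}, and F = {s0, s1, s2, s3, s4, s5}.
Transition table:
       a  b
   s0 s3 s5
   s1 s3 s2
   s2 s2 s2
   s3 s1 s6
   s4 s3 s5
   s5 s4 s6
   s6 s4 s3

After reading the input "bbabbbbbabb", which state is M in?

s0 --b--> s5
s5 --b--> s6
s6 --a--> s4
s4 --b--> s5
s5 --b--> s6
s6 --b--> s3
s3 --b--> s6
s6 --b--> s3
s3 --a--> s1
s1 --b--> s2
s2 --b--> s2

s2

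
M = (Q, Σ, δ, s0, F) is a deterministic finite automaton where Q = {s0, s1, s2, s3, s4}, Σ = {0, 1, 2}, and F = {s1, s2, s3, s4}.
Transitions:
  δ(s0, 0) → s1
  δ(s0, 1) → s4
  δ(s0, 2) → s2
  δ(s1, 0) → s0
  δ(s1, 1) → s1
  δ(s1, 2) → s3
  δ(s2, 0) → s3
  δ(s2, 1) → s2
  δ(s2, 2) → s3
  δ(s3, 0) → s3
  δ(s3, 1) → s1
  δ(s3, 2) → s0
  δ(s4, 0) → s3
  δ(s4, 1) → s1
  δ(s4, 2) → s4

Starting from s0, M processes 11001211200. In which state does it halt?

s3

s0 --1--> s4
s4 --1--> s1
s1 --0--> s0
s0 --0--> s1
s1 --1--> s1
s1 --2--> s3
s3 --1--> s1
s1 --1--> s1
s1 --2--> s3
s3 --0--> s3
s3 --0--> s3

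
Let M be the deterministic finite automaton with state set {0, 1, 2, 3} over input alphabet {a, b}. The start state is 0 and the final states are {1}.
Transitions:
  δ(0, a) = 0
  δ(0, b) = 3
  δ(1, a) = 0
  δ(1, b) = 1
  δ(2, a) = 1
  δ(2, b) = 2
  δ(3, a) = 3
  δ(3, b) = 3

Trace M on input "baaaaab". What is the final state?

3

0 --b--> 3
3 --a--> 3
3 --a--> 3
3 --a--> 3
3 --a--> 3
3 --a--> 3
3 --b--> 3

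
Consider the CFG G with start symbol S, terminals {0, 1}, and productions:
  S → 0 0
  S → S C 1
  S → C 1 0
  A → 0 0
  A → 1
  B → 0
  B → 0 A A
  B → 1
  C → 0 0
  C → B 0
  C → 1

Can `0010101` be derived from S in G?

S ⇒ SC1 ⇒ C10C1 ⇒ 0010C1 ⇒ 0010B01 ⇒ 0010101

yes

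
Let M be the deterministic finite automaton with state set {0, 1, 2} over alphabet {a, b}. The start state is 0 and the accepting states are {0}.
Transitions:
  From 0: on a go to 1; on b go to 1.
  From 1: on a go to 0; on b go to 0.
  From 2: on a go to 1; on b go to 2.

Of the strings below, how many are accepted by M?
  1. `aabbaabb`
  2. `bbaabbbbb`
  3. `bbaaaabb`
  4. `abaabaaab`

`aabbaabb`: accepted
`bbaabbbbb`: rejected
`bbaaaabb`: accepted
`abaabaaab`: rejected

2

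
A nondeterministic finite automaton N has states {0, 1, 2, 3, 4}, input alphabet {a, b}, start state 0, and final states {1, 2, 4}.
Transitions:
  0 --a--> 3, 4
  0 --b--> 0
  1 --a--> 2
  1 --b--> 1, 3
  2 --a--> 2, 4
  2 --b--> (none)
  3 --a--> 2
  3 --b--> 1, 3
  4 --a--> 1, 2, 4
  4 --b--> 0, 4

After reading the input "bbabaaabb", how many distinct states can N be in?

4

Start: {0}
read b: {0}
read b: {0}
read a: {3, 4}
read b: {0, 1, 3, 4}
read a: {1, 2, 3, 4}
read a: {1, 2, 4}
read a: {1, 2, 4}
read b: {0, 1, 3, 4}
read b: {0, 1, 3, 4}
Final reachable set {0, 1, 3, 4} has 4 states.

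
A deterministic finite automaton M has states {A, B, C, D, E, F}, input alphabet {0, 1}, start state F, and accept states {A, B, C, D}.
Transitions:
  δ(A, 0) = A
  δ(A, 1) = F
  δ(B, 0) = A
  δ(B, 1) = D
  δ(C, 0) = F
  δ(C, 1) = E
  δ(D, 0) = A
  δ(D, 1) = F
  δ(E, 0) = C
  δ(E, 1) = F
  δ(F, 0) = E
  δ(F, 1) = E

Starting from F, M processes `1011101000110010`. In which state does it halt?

F --1--> E
E --0--> C
C --1--> E
E --1--> F
F --1--> E
E --0--> C
C --1--> E
E --0--> C
C --0--> F
F --0--> E
E --1--> F
F --1--> E
E --0--> C
C --0--> F
F --1--> E
E --0--> C

C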